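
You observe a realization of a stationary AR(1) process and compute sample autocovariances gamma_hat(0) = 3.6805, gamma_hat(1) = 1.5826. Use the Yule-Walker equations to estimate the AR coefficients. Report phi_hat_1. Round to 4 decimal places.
\hat\phi_{1} = 0.4300

The Yule-Walker equations for an AR(p) process read, in matrix form,
  Gamma_p phi = r_p,   with   (Gamma_p)_{ij} = gamma(|i - j|),
                       (r_p)_i = gamma(i),   i,j = 1..p.
Substitute the sample gammas (Toeplitz matrix and right-hand side of size 1):
  Gamma_p = [[3.6805]]
  r_p     = [1.5826]
With p = 1 this is the single equation gamma(0) phi_1 = gamma(1):
  phi_hat_1 = gamma(1) / gamma(0) = 1.5826 / 3.6805 = 0.4300.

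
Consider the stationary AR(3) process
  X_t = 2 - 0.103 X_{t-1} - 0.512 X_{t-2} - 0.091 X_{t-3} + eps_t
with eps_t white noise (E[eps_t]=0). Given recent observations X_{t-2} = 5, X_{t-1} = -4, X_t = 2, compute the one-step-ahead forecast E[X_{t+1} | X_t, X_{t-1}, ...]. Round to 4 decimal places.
E[X_{t+1} \mid \mathcal F_t] = 3.3870

For an AR(p) model X_t = c + sum_i phi_i X_{t-i} + eps_t, the
one-step-ahead conditional mean is
  E[X_{t+1} | X_t, ...] = c + sum_i phi_i X_{t+1-i}.
Substitute known values:
  E[X_{t+1} | ...] = 2 + (-0.103) * (2) + (-0.512) * (-4) + (-0.091) * (5)
                   = 3.3870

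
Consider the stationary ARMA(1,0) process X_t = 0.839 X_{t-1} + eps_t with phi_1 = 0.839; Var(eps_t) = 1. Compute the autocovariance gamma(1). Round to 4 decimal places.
\gamma(1) = 2.8337

Multiply the model equation by X_{t-k} and take expectations. With theta_0 = psi_0 = 1 and psi_j the MA(infinity) weights, this gives
  gamma(k) - sum_i phi_i gamma(k-i) = c_k,
  c_k = sigma^2 * sum_{j=k..q} theta_j psi_{j-k}   (c_k = 0 for k > q),
using gamma(-m) = gamma(m).
Pure AR (q = 0): c_0 = sigma^2 = 1, c_k = 0 for k >= 1.
Equations for k = 0 and k = 1 (AR order 1):
  gamma(0) = phi_1 gamma(1) + c_0
  gamma(1) = phi_1 gamma(0) + c_1
Substituting the second into the first: gamma(0) (1 - phi_1^2) = c_0 + phi_1 c_1, so
  gamma(0) = c_0 / (1 - phi_1^2) = 1 / (1 - (0.839)^2) = 1 / 0.296079 = 3.377477.
  gamma(1) = phi_1 gamma(0) = (0.839)(3.377477) = 2.833703.
Therefore gamma(1) = 2.8337 (to 4 decimal places).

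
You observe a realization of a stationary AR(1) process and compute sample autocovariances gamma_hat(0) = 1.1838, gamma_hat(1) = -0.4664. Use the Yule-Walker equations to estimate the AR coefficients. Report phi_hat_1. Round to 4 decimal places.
\hat\phi_{1} = -0.3940

The Yule-Walker equations for an AR(p) process read, in matrix form,
  Gamma_p phi = r_p,   with   (Gamma_p)_{ij} = gamma(|i - j|),
                       (r_p)_i = gamma(i),   i,j = 1..p.
Substitute the sample gammas (Toeplitz matrix and right-hand side of size 1):
  Gamma_p = [[1.1838]]
  r_p     = [-0.4664]
With p = 1 this is the single equation gamma(0) phi_1 = gamma(1):
  phi_hat_1 = gamma(1) / gamma(0) = -0.4664 / 1.1838 = -0.3940.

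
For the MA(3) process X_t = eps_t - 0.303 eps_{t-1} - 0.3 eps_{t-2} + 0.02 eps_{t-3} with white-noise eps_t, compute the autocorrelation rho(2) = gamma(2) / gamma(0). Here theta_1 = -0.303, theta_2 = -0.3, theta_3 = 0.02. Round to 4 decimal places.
\rho(2) = -0.2589

For an MA(q) process with theta_0 = 1, the autocovariance is
  gamma(k) = sigma^2 * sum_{i=0..q-k} theta_i * theta_{i+k},
and rho(k) = gamma(k) / gamma(0). Sigma^2 cancels.
  numerator   = (1)*(-0.3) + (-0.303)*(0.02) = -0.30606.
  denominator = (1)^2 + (-0.303)^2 + (-0.3)^2 + (0.02)^2 = 1.182209.
  rho(2) = -0.30606 / 1.182209 = -0.2589.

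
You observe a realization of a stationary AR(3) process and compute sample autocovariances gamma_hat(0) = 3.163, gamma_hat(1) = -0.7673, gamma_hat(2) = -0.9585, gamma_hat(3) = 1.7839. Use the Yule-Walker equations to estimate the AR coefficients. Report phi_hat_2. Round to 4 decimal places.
\hat\phi_{2} = -0.2300

The Yule-Walker equations for an AR(p) process read, in matrix form,
  Gamma_p phi = r_p,   with   (Gamma_p)_{ij} = gamma(|i - j|),
                       (r_p)_i = gamma(i),   i,j = 1..p.
Substitute the sample gammas (Toeplitz matrix and right-hand side of size 3):
  Gamma_p = [[3.163, -0.7673, -0.9585], [-0.7673, 3.163, -0.7673], [-0.9585, -0.7673, 3.163]]
  r_p     = [-0.7673, -0.9585, 1.7839]
Written out (R1..R3):
  (R1) 3.163 phi_1 - 0.7673 phi_2 - 0.9585 phi_3 = -0.7673
  (R2) -0.7673 phi_1 + 3.163 phi_2 - 0.7673 phi_3 = -0.9585
  (R3) -0.9585 phi_1 - 0.7673 phi_2 + 3.163 phi_3 = 1.7839
Gaussian elimination:
  R2 <- R2 - (-0.7673/3.163) R1 = R2 - (-0.242586) R1:  2.976864 phi_2 - 0.999819 phi_3 = -1.144636
  R3 <- R3 - (-0.9585/3.163) R1 = R3 - (-0.303035) R1:  -0.999819 phi_2 + 2.872541 phi_3 = 1.551381
  R3 <- R3 - (-0.999819/2.976864) R2 = R3 - (-0.335863) R2:  2.536739 phi_3 = 1.16694
Back-substitution:
  phi_hat_3 = 1.16694 / 2.536739 = 0.460016
  phi_hat_2 = (-1.144636 - (-0.999819)(0.460016)) / 2.976864 = -0.230008
  phi_hat_1 = (-0.7673 - (-0.7673)(-0.230008) - (-0.9585)(0.460016)) / 3.163 = -0.158982
So phi_hat = [-0.1590, -0.2300, 0.4600].
Therefore phi_hat_2 = -0.2300.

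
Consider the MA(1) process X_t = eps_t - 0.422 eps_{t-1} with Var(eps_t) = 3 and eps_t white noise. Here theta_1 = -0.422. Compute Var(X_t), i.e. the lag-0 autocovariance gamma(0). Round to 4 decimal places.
\gamma(0) = 3.5343

For an MA(q) process X_t = eps_t + sum_i theta_i eps_{t-i} with
Var(eps_t) = sigma^2, the variance is
  gamma(0) = sigma^2 * (1 + sum_i theta_i^2).
  sum_i theta_i^2 = (-0.422)^2 = 0.178084.
  gamma(0) = 3 * (1 + 0.178084) = 3 * 1.178084 = 3.534252, which rounds to 3.5343.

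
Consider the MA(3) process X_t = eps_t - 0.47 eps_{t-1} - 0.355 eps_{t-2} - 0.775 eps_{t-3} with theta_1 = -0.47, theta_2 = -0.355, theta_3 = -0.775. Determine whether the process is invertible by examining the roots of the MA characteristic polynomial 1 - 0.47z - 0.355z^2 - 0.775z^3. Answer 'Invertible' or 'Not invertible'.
\text{Not invertible}

The MA(q) characteristic polynomial is P(z) = 1 - 0.47z - 0.355z^2 - 0.775z^3.
Invertibility requires all roots to lie outside the unit circle, i.e. |z| > 1 for every root.
Degree 3: look for a simple real root z0 first, then factor out (1 - z/z0) and solve the remaining quadratic.
Testing z0 = 0.8: P(0.8) = 1 + (-0.47)(0.8) + (-0.355)(0.8)^2 + (-0.775)(0.8)^3
  = 1 + (-0.376) + (-0.2272) + (-0.3968) = 0.  So z_0 = 0.8 is a root, |z_0| = 0.8.
Divide out the factor (1 - 1.25 z) = (1 - z/z0) (since 1/z0 = 1.25):
  P(z) = (1 - 1.25 z)(1 + (0.78) z + (0.62) z^2)
  [check: z-coef 0.78 - (1.25) = -0.47; z^2-coef 0.62 - (1.25)(0.78) = -0.355; z^3-coef -(1.25)(0.62) = -0.775.]
Remaining roots from the quadratic factor 1 + (0.78) z + (0.62) z^2:
  Set 1 + (0.78) z + (0.62) z^2 = 0, i.e. a z^2 + b z + c = 0 with a = 0.62, b = 0.78, c = 1.
  Discriminant D = b^2 - 4ac = (0.78)^2 - 4*(0.62)*1 = 0.6084 - (2.48) = -1.8716.
  D < 0, so the roots are the complex-conjugate pair z = (-b +/- i sqrt(-D)) / (2a) = -0.629 +/- 1.1033i.
  For a conjugate pair |z|^2 = z * conj(z) = (product of roots) = c/a = 1/(0.62) = 1.612903, so |z| = sqrt(1.612903) = 1.27 for both roots.
Moduli of all roots: 0.8000, 1.2700, 1.2700.
All moduli strictly greater than 1? No.
Verdict: Not invertible.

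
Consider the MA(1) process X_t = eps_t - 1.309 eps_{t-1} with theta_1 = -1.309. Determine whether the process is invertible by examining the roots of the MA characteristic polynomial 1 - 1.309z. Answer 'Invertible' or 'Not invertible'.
\text{Not invertible}

The MA(q) characteristic polynomial is P(z) = 1 - 1.309z.
Invertibility requires all roots to lie outside the unit circle, i.e. |z| > 1 for every root.
This is linear in z: 1 + (-1.309) z = 0  =>  z = -1/(-1.309) = 0.763942,  |z| = 0.763942.
Moduli of all roots: 0.7639.
All moduli strictly greater than 1? No.
Verdict: Not invertible.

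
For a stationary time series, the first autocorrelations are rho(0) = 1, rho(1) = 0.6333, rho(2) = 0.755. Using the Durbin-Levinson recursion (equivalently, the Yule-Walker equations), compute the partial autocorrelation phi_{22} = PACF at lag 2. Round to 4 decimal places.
\phi_{22} = 0.5909

The PACF at lag k is phi_{kk}, the last component of the solution
to the Yule-Walker system G_k phi = r_k where
  (G_k)_{ij} = rho(|i - j|), (r_k)_i = rho(i), i,j = 1..k.
Equivalently, Durbin-Levinson gives phi_{kk} iteratively:
  phi_{11} = rho(1)
  phi_{kk} = [rho(k) - sum_{j=1..k-1} phi_{k-1,j} rho(k-j)]
            / [1 - sum_{j=1..k-1} phi_{k-1,j} rho(j)],
  phi_{k,j} = phi_{k-1,j} - phi_{kk} phi_{k-1,k-j},  j = 1..k-1.
Step k = 1:
  phi_11 = rho(1) = 0.6333.
Step k = 2:
  phi_22 = [rho(2) - phi_11 rho(1)] / [1 - phi_11 rho(1)] = [0.755 - (0.6333)(0.6333)] / [1 - (0.6333)(0.6333)]
         = 0.35393111 / 0.59893111 = 0.5909.
Therefore phi_{22} = 0.5909.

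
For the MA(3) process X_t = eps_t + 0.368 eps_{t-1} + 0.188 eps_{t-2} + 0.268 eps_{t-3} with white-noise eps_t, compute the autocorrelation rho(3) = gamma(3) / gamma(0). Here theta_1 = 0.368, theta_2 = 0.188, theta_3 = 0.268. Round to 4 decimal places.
\rho(3) = 0.2157

For an MA(q) process with theta_0 = 1, the autocovariance is
  gamma(k) = sigma^2 * sum_{i=0..q-k} theta_i * theta_{i+k},
and rho(k) = gamma(k) / gamma(0). Sigma^2 cancels.
  numerator   = (1)*(0.268) = 0.268.
  denominator = (1)^2 + (0.368)^2 + (0.188)^2 + (0.268)^2 = 1.242592.
  rho(3) = 0.268 / 1.242592 = 0.2157.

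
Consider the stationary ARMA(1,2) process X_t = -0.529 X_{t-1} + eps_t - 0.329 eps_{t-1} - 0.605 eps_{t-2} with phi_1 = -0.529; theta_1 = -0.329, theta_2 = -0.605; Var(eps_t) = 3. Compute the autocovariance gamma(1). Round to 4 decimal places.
\gamma(1) = -2.2353

Multiply the model equation by X_{t-k} and take expectations. With theta_0 = psi_0 = 1 and psi_j the MA(infinity) weights, this gives
  gamma(k) - sum_i phi_i gamma(k-i) = c_k,
  c_k = sigma^2 * sum_{j=k..q} theta_j psi_{j-k}   (c_k = 0 for k > q),
using gamma(-m) = gamma(m).
psi-weights needed (psi_j = theta_j + sum_i phi_i psi_{j-i}):
  psi_1 = theta_1 + phi_1 = -0.329 + (-0.529) = -0.858
  psi_2 = theta_2 + phi_1 psi_1 = -0.605 + (-0.529)(-0.858) = -0.151118
Right-hand sides:
  c_0 = sigma^2 (1 + theta_1 psi_1 + theta_2 psi_2) = 3 * (1 + (-0.329)(-0.858) + (-0.605)(-0.151118)) = 3 * 1.373708 = 4.121125
  c_1 = sigma^2 (theta_1 + theta_2 psi_1) = 3 * (-0.329 + (-0.605)(-0.858)) = 0.57027
  c_2 = sigma^2 theta_2 = 3 * (-0.605) = -1.815
Equations for k = 0 and k = 1 (AR order 1):
  gamma(0) = phi_1 gamma(1) + c_0
  gamma(1) = phi_1 gamma(0) + c_1
Substituting the second into the first: gamma(0) (1 - phi_1^2) = c_0 + phi_1 c_1, so
  gamma(0) = (c_0 + phi_1 c_1) / (1 - phi_1^2) = (4.121125 + (-0.529)(0.57027)) / (1 - (-0.529)^2) = 3.819452 / 0.720159 = 5.303624.
  gamma(1) = phi_1 gamma(0) + c_1 = (-0.529)(5.303624) + (0.57027) = -2.235347.
Therefore gamma(1) = -2.2353 (to 4 decimal places).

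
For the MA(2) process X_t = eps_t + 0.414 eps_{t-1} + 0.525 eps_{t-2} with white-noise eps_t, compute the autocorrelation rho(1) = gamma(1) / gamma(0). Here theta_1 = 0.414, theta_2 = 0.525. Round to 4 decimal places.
\rho(1) = 0.4363

For an MA(q) process with theta_0 = 1, the autocovariance is
  gamma(k) = sigma^2 * sum_{i=0..q-k} theta_i * theta_{i+k},
and rho(k) = gamma(k) / gamma(0). Sigma^2 cancels.
  numerator   = (1)*(0.414) + (0.414)*(0.525) = 0.63135.
  denominator = (1)^2 + (0.414)^2 + (0.525)^2 = 1.447021.
  rho(1) = 0.63135 / 1.447021 = 0.4363.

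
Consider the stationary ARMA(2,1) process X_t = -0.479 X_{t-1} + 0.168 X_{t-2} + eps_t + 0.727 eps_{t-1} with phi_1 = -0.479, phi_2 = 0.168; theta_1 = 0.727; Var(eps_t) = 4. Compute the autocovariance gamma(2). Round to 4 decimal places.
\gamma(2) = 0.2150

Multiply the model equation by X_{t-k} and take expectations. With theta_0 = psi_0 = 1 and psi_j the MA(infinity) weights, this gives
  gamma(k) - sum_i phi_i gamma(k-i) = c_k,
  c_k = sigma^2 * sum_{j=k..q} theta_j psi_{j-k}   (c_k = 0 for k > q),
using gamma(-m) = gamma(m).
psi-weights needed (psi_j = theta_j + sum_i phi_i psi_{j-i}):
  psi_1 = theta_1 + phi_1 = 0.727 + (-0.479) = 0.248
Right-hand sides:
  c_0 = sigma^2 (1 + theta_1 psi_1) = 4 * (1 + (0.727)(0.248)) = 4 * 1.180296 = 4.721184
  c_1 = sigma^2 theta_1 = 4 * (0.727) = 2.908
  c_2 = 0
Equations for k = 0, 1, 2 (AR order 2, c_2 = 0):
  (E0) gamma(0) = phi_1 gamma(1) + phi_2 gamma(2) + c_0
  (E1) gamma(1) = phi_1 gamma(0) + phi_2 gamma(1) + c_1
  (E2) gamma(2) = phi_1 gamma(1) + phi_2 gamma(0)
From (E1): gamma(1) = A gamma(0) + B with
  A = phi_1 / (1 - phi_2) = -0.479 / 0.832 = -0.575721,   B = c_1 / (1 - phi_2) = 2.908 / 0.832 = 3.495192.
Insert (E2) into (E0): gamma(0) (1 - phi_2^2) = phi_1 (1 + phi_2) gamma(1) + c_0.
  phi_1 (1 + phi_2) = (-0.479)(1.168) = -0.559472,   1 - phi_2^2 = 0.971776.
Replace gamma(1) by A gamma(0) + B and collect gamma(0):
  gamma(0) [0.971776 - (-0.559472)(-0.575721)] = (-0.559472)(3.495192) + 4.721184
  gamma(0) * 0.649676 = 2.765722
  gamma(0) = 2.765722 / 0.649676 = 4.257078.
  gamma(1) = A gamma(0) + B = (-0.575721)(4.257078) + (3.495192) = 1.044303.
  gamma(2) = phi_1 gamma(1) + phi_2 gamma(0) = (-0.479)(1.044303) + (0.168)(4.257078) = 0.214968.
Therefore gamma(2) = 0.2150 (to 4 decimal places).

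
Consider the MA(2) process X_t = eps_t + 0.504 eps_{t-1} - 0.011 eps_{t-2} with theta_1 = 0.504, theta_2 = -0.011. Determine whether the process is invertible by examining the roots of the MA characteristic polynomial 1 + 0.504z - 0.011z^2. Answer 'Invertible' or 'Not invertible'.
\text{Invertible}

The MA(q) characteristic polynomial is P(z) = 1 + 0.504z - 0.011z^2.
Invertibility requires all roots to lie outside the unit circle, i.e. |z| > 1 for every root.
Set 1 + (0.504) z + (-0.011) z^2 = 0, i.e. a z^2 + b z + c = 0 with a = -0.011, b = 0.504, c = 1.
Discriminant D = b^2 - 4ac = (0.504)^2 - 4*(-0.011)*1 = 0.254016 - (-0.044) = 0.298016.
D >= 0, so the roots are real: z = (-b +/- sqrt(D)) / (2a) = (-0.504 +/- 0.545908) / (-0.022).
  z_1 = (-0.504 + 0.545908) / (-0.022) = -1.9049,   |z_1| = 1.9049.
  z_2 = (-0.504 - 0.545908) / (-0.022) = 47.7231,   |z_2| = 47.7231.
Moduli of all roots: 1.9049, 47.7231.
All moduli strictly greater than 1? Yes.
Verdict: Invertible.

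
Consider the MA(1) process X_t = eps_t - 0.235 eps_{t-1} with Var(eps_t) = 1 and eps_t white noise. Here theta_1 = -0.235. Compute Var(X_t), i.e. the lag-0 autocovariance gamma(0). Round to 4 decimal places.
\gamma(0) = 1.0552

For an MA(q) process X_t = eps_t + sum_i theta_i eps_{t-i} with
Var(eps_t) = sigma^2, the variance is
  gamma(0) = sigma^2 * (1 + sum_i theta_i^2).
  sum_i theta_i^2 = (-0.235)^2 = 0.055225.
  gamma(0) = 1 * (1 + 0.055225) = 1 * 1.055225 = 1.055225, which rounds to 1.0552.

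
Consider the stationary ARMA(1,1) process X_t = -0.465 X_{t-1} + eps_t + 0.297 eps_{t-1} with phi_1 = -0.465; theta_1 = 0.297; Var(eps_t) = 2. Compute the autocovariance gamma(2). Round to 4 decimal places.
\gamma(2) = 0.1718

Multiply the model equation by X_{t-k} and take expectations. With theta_0 = psi_0 = 1 and psi_j the MA(infinity) weights, this gives
  gamma(k) - sum_i phi_i gamma(k-i) = c_k,
  c_k = sigma^2 * sum_{j=k..q} theta_j psi_{j-k}   (c_k = 0 for k > q),
using gamma(-m) = gamma(m).
psi-weights needed (psi_j = theta_j + sum_i phi_i psi_{j-i}):
  psi_1 = theta_1 + phi_1 = 0.297 + (-0.465) = -0.168
Right-hand sides:
  c_0 = sigma^2 (1 + theta_1 psi_1) = 2 * (1 + (0.297)(-0.168)) = 2 * 0.950104 = 1.900208
  c_1 = sigma^2 theta_1 = 2 * (0.297) = 0.594
  c_2 = 0
Equations for k = 0 and k = 1 (AR order 1):
  gamma(0) = phi_1 gamma(1) + c_0
  gamma(1) = phi_1 gamma(0) + c_1
Substituting the second into the first: gamma(0) (1 - phi_1^2) = c_0 + phi_1 c_1, so
  gamma(0) = (c_0 + phi_1 c_1) / (1 - phi_1^2) = (1.900208 + (-0.465)(0.594)) / (1 - (-0.465)^2) = 1.623998 / 0.783775 = 2.072021.
  gamma(1) = phi_1 gamma(0) + c_1 = (-0.465)(2.072021) + (0.594) = -0.36949.
For k = 2 (> q): gamma(2) = phi_1 gamma(1) = (-0.465)(-0.36949) = 0.171813.
Therefore gamma(2) = 0.1718 (to 4 decimal places).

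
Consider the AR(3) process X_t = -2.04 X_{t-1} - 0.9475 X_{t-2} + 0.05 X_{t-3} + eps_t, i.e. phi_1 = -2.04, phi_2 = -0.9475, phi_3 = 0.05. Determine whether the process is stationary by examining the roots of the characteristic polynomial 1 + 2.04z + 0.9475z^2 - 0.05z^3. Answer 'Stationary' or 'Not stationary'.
\text{Not stationary}

The AR(p) characteristic polynomial is P(z) = 1 + 2.04z + 0.9475z^2 - 0.05z^3.
Stationarity requires all roots to lie outside the unit circle, i.e. |z| > 1 for every root.
Degree 3: look for a simple real root z0 first, then factor out (1 - z/z0) and solve the remaining quadratic.
Testing z0 = -0.8: P(-0.8) = 1 + (2.04)(-0.8) + (0.9475)(-0.8)^2 + (-0.05)(-0.8)^3
  = 1 + (-1.632) + (0.6064) + (0.0256) = 0.  So z_0 = -0.8 is a root, |z_0| = 0.8.
Divide out the factor (1 + 1.25 z) = (1 - z/z0) (since 1/z0 = -1.25):
  P(z) = (1 + 1.25 z)(1 + (0.79) z + (-0.04) z^2)
  [check: z-coef 0.79 - (-1.25) = 2.04; z^2-coef -0.04 - (-1.25)(0.79) = 0.9475; z^3-coef -(-1.25)(-0.04) = -0.05.]
Remaining roots from the quadratic factor 1 + (0.79) z + (-0.04) z^2:
  Set 1 + (0.79) z + (-0.04) z^2 = 0, i.e. a z^2 + b z + c = 0 with a = -0.04, b = 0.79, c = 1.
  Discriminant D = b^2 - 4ac = (0.79)^2 - 4*(-0.04)*1 = 0.6241 - (-0.16) = 0.7841.
  D >= 0, so the roots are real: z = (-b +/- sqrt(D)) / (2a) = (-0.79 +/- 0.885494) / (-0.08).
    z_1 = (-0.79 + 0.885494) / (-0.08) = -1.1937,   |z_1| = 1.1937.
    z_2 = (-0.79 - 0.885494) / (-0.08) = 20.9437,   |z_2| = 20.9437.
Moduli of all roots: 0.8000, 1.1937, 20.9437.
All moduli strictly greater than 1? No.
Verdict: Not stationary.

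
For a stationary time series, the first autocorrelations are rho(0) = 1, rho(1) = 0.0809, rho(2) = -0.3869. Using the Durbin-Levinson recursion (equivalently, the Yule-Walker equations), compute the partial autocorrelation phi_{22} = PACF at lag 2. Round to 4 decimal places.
\phi_{22} = -0.3960

The PACF at lag k is phi_{kk}, the last component of the solution
to the Yule-Walker system G_k phi = r_k where
  (G_k)_{ij} = rho(|i - j|), (r_k)_i = rho(i), i,j = 1..k.
Equivalently, Durbin-Levinson gives phi_{kk} iteratively:
  phi_{11} = rho(1)
  phi_{kk} = [rho(k) - sum_{j=1..k-1} phi_{k-1,j} rho(k-j)]
            / [1 - sum_{j=1..k-1} phi_{k-1,j} rho(j)],
  phi_{k,j} = phi_{k-1,j} - phi_{kk} phi_{k-1,k-j},  j = 1..k-1.
Step k = 1:
  phi_11 = rho(1) = 0.0809.
Step k = 2:
  phi_22 = [rho(2) - phi_11 rho(1)] / [1 - phi_11 rho(1)] = [-0.3869 - (0.0809)(0.0809)] / [1 - (0.0809)(0.0809)]
         = -0.39344481 / 0.99345519 = -0.396.
Therefore phi_{22} = -0.3960.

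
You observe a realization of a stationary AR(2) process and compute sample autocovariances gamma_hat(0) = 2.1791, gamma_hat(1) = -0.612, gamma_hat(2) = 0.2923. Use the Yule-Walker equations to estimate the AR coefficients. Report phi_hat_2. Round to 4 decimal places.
\hat\phi_{2} = 0.0600

The Yule-Walker equations for an AR(p) process read, in matrix form,
  Gamma_p phi = r_p,   with   (Gamma_p)_{ij} = gamma(|i - j|),
                       (r_p)_i = gamma(i),   i,j = 1..p.
Substitute the sample gammas (Toeplitz matrix and right-hand side of size 2):
  Gamma_p = [[2.1791, -0.612], [-0.612, 2.1791]]
  r_p     = [-0.612, 0.2923]
Written out:
  2.1791 phi_1 - 0.612 phi_2 = -0.612
  -0.612 phi_1 + 2.1791 phi_2 = 0.2923
Solve by Cramer's rule:
  det = gamma(0)^2 - gamma(1)^2 = (2.1791)^2 - (-0.612)^2 = 4.74847681 - 0.374544 = 4.37393281
  phi_hat_1 = [gamma(1) gamma(0) - gamma(1) gamma(2)] / det = [(-0.612)(2.1791) - (-0.612)(0.2923)] / 4.37393281 = -1.1547216 / 4.37393281 = -0.264
  phi_hat_2 = [gamma(0) gamma(2) - gamma(1)^2] / det = [(2.1791)(0.2923) - (-0.612)^2] / 4.37393281 = 0.26240693 / 4.37393281 = 0.06
So phi_hat = [-0.2640, 0.0600].
Therefore phi_hat_2 = 0.0600.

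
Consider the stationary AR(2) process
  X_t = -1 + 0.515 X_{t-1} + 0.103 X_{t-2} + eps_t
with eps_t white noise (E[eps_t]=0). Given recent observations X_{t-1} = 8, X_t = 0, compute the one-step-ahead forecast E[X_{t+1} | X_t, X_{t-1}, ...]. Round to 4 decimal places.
E[X_{t+1} \mid \mathcal F_t] = -0.1760

For an AR(p) model X_t = c + sum_i phi_i X_{t-i} + eps_t, the
one-step-ahead conditional mean is
  E[X_{t+1} | X_t, ...] = c + sum_i phi_i X_{t+1-i}.
Substitute known values:
  E[X_{t+1} | ...] = -1 + (0.515) * (0) + (0.103) * (8)
                   = -0.1760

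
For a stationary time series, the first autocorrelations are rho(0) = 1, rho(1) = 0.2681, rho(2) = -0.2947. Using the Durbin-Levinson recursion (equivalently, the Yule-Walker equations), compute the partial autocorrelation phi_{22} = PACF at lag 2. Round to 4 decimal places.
\phi_{22} = -0.3950

The PACF at lag k is phi_{kk}, the last component of the solution
to the Yule-Walker system G_k phi = r_k where
  (G_k)_{ij} = rho(|i - j|), (r_k)_i = rho(i), i,j = 1..k.
Equivalently, Durbin-Levinson gives phi_{kk} iteratively:
  phi_{11} = rho(1)
  phi_{kk} = [rho(k) - sum_{j=1..k-1} phi_{k-1,j} rho(k-j)]
            / [1 - sum_{j=1..k-1} phi_{k-1,j} rho(j)],
  phi_{k,j} = phi_{k-1,j} - phi_{kk} phi_{k-1,k-j},  j = 1..k-1.
Step k = 1:
  phi_11 = rho(1) = 0.2681.
Step k = 2:
  phi_22 = [rho(2) - phi_11 rho(1)] / [1 - phi_11 rho(1)] = [-0.2947 - (0.2681)(0.2681)] / [1 - (0.2681)(0.2681)]
         = -0.36657761 / 0.92812239 = -0.395.
Therefore phi_{22} = -0.3950.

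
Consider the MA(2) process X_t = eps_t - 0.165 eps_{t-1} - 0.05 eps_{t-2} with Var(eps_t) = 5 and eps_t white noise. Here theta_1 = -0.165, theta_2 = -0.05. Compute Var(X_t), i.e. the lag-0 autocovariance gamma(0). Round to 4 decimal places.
\gamma(0) = 5.1486

For an MA(q) process X_t = eps_t + sum_i theta_i eps_{t-i} with
Var(eps_t) = sigma^2, the variance is
  gamma(0) = sigma^2 * (1 + sum_i theta_i^2).
  sum_i theta_i^2 = (-0.165)^2 + (-0.05)^2 = 0.027225 + 0.0025 = 0.029725.
  gamma(0) = 5 * (1 + 0.029725) = 5 * 1.029725 = 5.148625, which rounds to 5.1486.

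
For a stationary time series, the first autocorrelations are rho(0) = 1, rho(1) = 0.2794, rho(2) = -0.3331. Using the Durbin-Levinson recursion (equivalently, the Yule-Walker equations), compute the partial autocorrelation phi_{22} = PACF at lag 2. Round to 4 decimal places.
\phi_{22} = -0.4460

The PACF at lag k is phi_{kk}, the last component of the solution
to the Yule-Walker system G_k phi = r_k where
  (G_k)_{ij} = rho(|i - j|), (r_k)_i = rho(i), i,j = 1..k.
Equivalently, Durbin-Levinson gives phi_{kk} iteratively:
  phi_{11} = rho(1)
  phi_{kk} = [rho(k) - sum_{j=1..k-1} phi_{k-1,j} rho(k-j)]
            / [1 - sum_{j=1..k-1} phi_{k-1,j} rho(j)],
  phi_{k,j} = phi_{k-1,j} - phi_{kk} phi_{k-1,k-j},  j = 1..k-1.
Step k = 1:
  phi_11 = rho(1) = 0.2794.
Step k = 2:
  phi_22 = [rho(2) - phi_11 rho(1)] / [1 - phi_11 rho(1)] = [-0.3331 - (0.2794)(0.2794)] / [1 - (0.2794)(0.2794)]
         = -0.41116436 / 0.92193564 = -0.446.
Therefore phi_{22} = -0.4460.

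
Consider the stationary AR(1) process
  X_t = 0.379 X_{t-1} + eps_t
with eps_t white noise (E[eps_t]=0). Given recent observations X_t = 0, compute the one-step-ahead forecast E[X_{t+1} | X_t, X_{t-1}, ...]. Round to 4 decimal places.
E[X_{t+1} \mid \mathcal F_t] = 0.0000

For an AR(p) model X_t = c + sum_i phi_i X_{t-i} + eps_t, the
one-step-ahead conditional mean is
  E[X_{t+1} | X_t, ...] = c + sum_i phi_i X_{t+1-i}.
Substitute known values:
  E[X_{t+1} | ...] = (0.379) * (0)
                   = 0.0000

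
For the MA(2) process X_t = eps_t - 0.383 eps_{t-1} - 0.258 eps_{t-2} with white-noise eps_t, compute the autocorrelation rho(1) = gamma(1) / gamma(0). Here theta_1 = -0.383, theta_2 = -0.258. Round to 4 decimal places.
\rho(1) = -0.2342

For an MA(q) process with theta_0 = 1, the autocovariance is
  gamma(k) = sigma^2 * sum_{i=0..q-k} theta_i * theta_{i+k},
and rho(k) = gamma(k) / gamma(0). Sigma^2 cancels.
  numerator   = (1)*(-0.383) + (-0.383)*(-0.258) = -0.284186.
  denominator = (1)^2 + (-0.383)^2 + (-0.258)^2 = 1.213253.
  rho(1) = -0.284186 / 1.213253 = -0.2342.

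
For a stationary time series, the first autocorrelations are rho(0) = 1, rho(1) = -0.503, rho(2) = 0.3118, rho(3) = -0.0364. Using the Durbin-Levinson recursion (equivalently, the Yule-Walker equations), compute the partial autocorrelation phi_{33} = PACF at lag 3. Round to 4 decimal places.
\phi_{33} = 0.1989

The PACF at lag k is phi_{kk}, the last component of the solution
to the Yule-Walker system G_k phi = r_k where
  (G_k)_{ij} = rho(|i - j|), (r_k)_i = rho(i), i,j = 1..k.
Equivalently, Durbin-Levinson gives phi_{kk} iteratively:
  phi_{11} = rho(1)
  phi_{kk} = [rho(k) - sum_{j=1..k-1} phi_{k-1,j} rho(k-j)]
            / [1 - sum_{j=1..k-1} phi_{k-1,j} rho(j)],
  phi_{k,j} = phi_{k-1,j} - phi_{kk} phi_{k-1,k-j},  j = 1..k-1.
Step k = 1:
  phi_11 = rho(1) = -0.503.
Step k = 2:
  phi_22 = [rho(2) - phi_11 rho(1)] / [1 - phi_11 rho(1)] = [0.3118 - (-0.503)(-0.503)] / [1 - (-0.503)(-0.503)]
         = 0.058791 / 0.746991 = 0.078704.
  Update: phi_21 = phi_11 - phi_22 phi_11 = -0.503 - (0.078704)(-0.503) = -0.463412.
Step k = 3:
  phi_33 = [rho(3) - phi_21 rho(2) - phi_22 rho(1)] / [1 - phi_21 rho(1) - phi_22 rho(2)]
    numerator   = -0.0364 - (-0.463412)(0.3118) - (0.078704)(-0.503) = 0.14767986
    denominator = 1 - (-0.463412)(-0.503) - (0.078704)(0.3118) = 0.74236393
  phi_33 = 0.14767986 / 0.74236393 = 0.1989.
Therefore phi_{33} = 0.1989.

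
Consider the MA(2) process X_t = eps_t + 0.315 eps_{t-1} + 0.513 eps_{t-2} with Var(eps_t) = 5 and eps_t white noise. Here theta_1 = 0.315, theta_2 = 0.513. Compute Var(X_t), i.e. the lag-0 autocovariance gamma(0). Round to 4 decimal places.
\gamma(0) = 6.8120

For an MA(q) process X_t = eps_t + sum_i theta_i eps_{t-i} with
Var(eps_t) = sigma^2, the variance is
  gamma(0) = sigma^2 * (1 + sum_i theta_i^2).
  sum_i theta_i^2 = (0.315)^2 + (0.513)^2 = 0.099225 + 0.263169 = 0.362394.
  gamma(0) = 5 * (1 + 0.362394) = 5 * 1.362394 = 6.81197, which rounds to 6.8120.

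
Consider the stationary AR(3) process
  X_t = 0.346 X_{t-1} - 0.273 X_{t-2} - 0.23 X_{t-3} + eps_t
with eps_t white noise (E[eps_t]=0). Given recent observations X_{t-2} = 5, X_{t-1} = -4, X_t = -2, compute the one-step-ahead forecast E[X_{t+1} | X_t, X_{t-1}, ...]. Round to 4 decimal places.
E[X_{t+1} \mid \mathcal F_t] = -0.7500

For an AR(p) model X_t = c + sum_i phi_i X_{t-i} + eps_t, the
one-step-ahead conditional mean is
  E[X_{t+1} | X_t, ...] = c + sum_i phi_i X_{t+1-i}.
Substitute known values:
  E[X_{t+1} | ...] = (0.346) * (-2) + (-0.273) * (-4) + (-0.23) * (5)
                   = -0.7500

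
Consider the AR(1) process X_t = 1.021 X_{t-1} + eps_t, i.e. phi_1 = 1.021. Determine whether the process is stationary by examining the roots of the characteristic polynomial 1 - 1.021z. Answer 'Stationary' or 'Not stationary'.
\text{Not stationary}

The AR(p) characteristic polynomial is P(z) = 1 - 1.021z.
Stationarity requires all roots to lie outside the unit circle, i.e. |z| > 1 for every root.
This is linear in z: 1 + (-1.021) z = 0  =>  z = -1/(-1.021) = 0.979432,  |z| = 0.979432.
Moduli of all roots: 0.9794.
All moduli strictly greater than 1? No.
Verdict: Not stationary.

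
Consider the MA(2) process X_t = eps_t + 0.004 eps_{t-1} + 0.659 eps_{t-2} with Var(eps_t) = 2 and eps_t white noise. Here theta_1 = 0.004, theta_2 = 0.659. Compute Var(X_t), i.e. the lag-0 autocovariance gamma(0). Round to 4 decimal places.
\gamma(0) = 2.8686

For an MA(q) process X_t = eps_t + sum_i theta_i eps_{t-i} with
Var(eps_t) = sigma^2, the variance is
  gamma(0) = sigma^2 * (1 + sum_i theta_i^2).
  sum_i theta_i^2 = (0.004)^2 + (0.659)^2 = 0.000016 + 0.434281 = 0.434297.
  gamma(0) = 2 * (1 + 0.434297) = 2 * 1.434297 = 2.868594, which rounds to 2.8686.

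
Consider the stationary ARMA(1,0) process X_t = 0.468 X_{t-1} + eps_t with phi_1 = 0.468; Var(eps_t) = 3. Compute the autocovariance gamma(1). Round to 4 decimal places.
\gamma(1) = 1.7978

Multiply the model equation by X_{t-k} and take expectations. With theta_0 = psi_0 = 1 and psi_j the MA(infinity) weights, this gives
  gamma(k) - sum_i phi_i gamma(k-i) = c_k,
  c_k = sigma^2 * sum_{j=k..q} theta_j psi_{j-k}   (c_k = 0 for k > q),
using gamma(-m) = gamma(m).
Pure AR (q = 0): c_0 = sigma^2 = 3, c_k = 0 for k >= 1.
Equations for k = 0 and k = 1 (AR order 1):
  gamma(0) = phi_1 gamma(1) + c_0
  gamma(1) = phi_1 gamma(0) + c_1
Substituting the second into the first: gamma(0) (1 - phi_1^2) = c_0 + phi_1 c_1, so
  gamma(0) = c_0 / (1 - phi_1^2) = 3 / (1 - (0.468)^2) = 3 / 0.780976 = 3.841347.
  gamma(1) = phi_1 gamma(0) = (0.468)(3.841347) = 1.797751.
Therefore gamma(1) = 1.7978 (to 4 decimal places).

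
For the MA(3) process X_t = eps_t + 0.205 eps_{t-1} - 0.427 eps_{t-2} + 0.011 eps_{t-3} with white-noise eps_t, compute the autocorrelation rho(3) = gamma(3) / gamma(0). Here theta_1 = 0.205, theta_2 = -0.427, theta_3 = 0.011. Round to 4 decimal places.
\rho(3) = 0.0090

For an MA(q) process with theta_0 = 1, the autocovariance is
  gamma(k) = sigma^2 * sum_{i=0..q-k} theta_i * theta_{i+k},
and rho(k) = gamma(k) / gamma(0). Sigma^2 cancels.
  numerator   = (1)*(0.011) = 0.011.
  denominator = (1)^2 + (0.205)^2 + (-0.427)^2 + (0.011)^2 = 1.224475.
  rho(3) = 0.011 / 1.224475 = 0.0090.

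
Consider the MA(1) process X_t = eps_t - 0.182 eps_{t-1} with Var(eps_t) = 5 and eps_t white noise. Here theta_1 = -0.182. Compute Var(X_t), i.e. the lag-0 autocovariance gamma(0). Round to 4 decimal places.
\gamma(0) = 5.1656

For an MA(q) process X_t = eps_t + sum_i theta_i eps_{t-i} with
Var(eps_t) = sigma^2, the variance is
  gamma(0) = sigma^2 * (1 + sum_i theta_i^2).
  sum_i theta_i^2 = (-0.182)^2 = 0.033124.
  gamma(0) = 5 * (1 + 0.033124) = 5 * 1.033124 = 5.16562, which rounds to 5.1656.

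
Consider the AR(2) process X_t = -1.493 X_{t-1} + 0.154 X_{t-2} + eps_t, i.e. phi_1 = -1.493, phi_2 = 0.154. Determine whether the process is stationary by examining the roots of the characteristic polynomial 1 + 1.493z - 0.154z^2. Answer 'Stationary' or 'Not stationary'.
\text{Not stationary}

The AR(p) characteristic polynomial is P(z) = 1 + 1.493z - 0.154z^2.
Stationarity requires all roots to lie outside the unit circle, i.e. |z| > 1 for every root.
Set 1 + (1.493) z + (-0.154) z^2 = 0, i.e. a z^2 + b z + c = 0 with a = -0.154, b = 1.493, c = 1.
Discriminant D = b^2 - 4ac = (1.493)^2 - 4*(-0.154)*1 = 2.229049 - (-0.616) = 2.845049.
D >= 0, so the roots are real: z = (-b +/- sqrt(D)) / (2a) = (-1.493 +/- 1.686727) / (-0.308).
  z_1 = (-1.493 + 1.686727) / (-0.308) = -0.629,   |z_1| = 0.629.
  z_2 = (-1.493 - 1.686727) / (-0.308) = 10.3238,   |z_2| = 10.3238.
Moduli of all roots: 0.6290, 10.3238.
All moduli strictly greater than 1? No.
Verdict: Not stationary.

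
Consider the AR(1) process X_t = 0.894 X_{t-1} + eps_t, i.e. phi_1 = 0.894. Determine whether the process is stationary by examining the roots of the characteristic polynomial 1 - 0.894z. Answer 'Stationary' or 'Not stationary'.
\text{Stationary}

The AR(p) characteristic polynomial is P(z) = 1 - 0.894z.
Stationarity requires all roots to lie outside the unit circle, i.e. |z| > 1 for every root.
This is linear in z: 1 + (-0.894) z = 0  =>  z = -1/(-0.894) = 1.118568,  |z| = 1.118568.
Moduli of all roots: 1.1186.
All moduli strictly greater than 1? Yes.
Verdict: Stationary.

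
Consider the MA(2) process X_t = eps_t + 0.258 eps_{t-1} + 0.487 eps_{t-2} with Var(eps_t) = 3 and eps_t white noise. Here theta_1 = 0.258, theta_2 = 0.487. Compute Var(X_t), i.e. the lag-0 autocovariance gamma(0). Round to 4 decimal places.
\gamma(0) = 3.9112

For an MA(q) process X_t = eps_t + sum_i theta_i eps_{t-i} with
Var(eps_t) = sigma^2, the variance is
  gamma(0) = sigma^2 * (1 + sum_i theta_i^2).
  sum_i theta_i^2 = (0.258)^2 + (0.487)^2 = 0.066564 + 0.237169 = 0.303733.
  gamma(0) = 3 * (1 + 0.303733) = 3 * 1.303733 = 3.911199, which rounds to 3.9112.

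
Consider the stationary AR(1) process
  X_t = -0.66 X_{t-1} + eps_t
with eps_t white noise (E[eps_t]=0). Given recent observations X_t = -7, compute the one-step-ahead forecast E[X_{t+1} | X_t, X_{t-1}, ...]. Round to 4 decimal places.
E[X_{t+1} \mid \mathcal F_t] = 4.6200

For an AR(p) model X_t = c + sum_i phi_i X_{t-i} + eps_t, the
one-step-ahead conditional mean is
  E[X_{t+1} | X_t, ...] = c + sum_i phi_i X_{t+1-i}.
Substitute known values:
  E[X_{t+1} | ...] = (-0.66) * (-7)
                   = 4.6200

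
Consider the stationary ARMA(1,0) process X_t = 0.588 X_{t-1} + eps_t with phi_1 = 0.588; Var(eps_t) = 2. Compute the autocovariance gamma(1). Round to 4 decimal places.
\gamma(1) = 1.7975

Multiply the model equation by X_{t-k} and take expectations. With theta_0 = psi_0 = 1 and psi_j the MA(infinity) weights, this gives
  gamma(k) - sum_i phi_i gamma(k-i) = c_k,
  c_k = sigma^2 * sum_{j=k..q} theta_j psi_{j-k}   (c_k = 0 for k > q),
using gamma(-m) = gamma(m).
Pure AR (q = 0): c_0 = sigma^2 = 2, c_k = 0 for k >= 1.
Equations for k = 0 and k = 1 (AR order 1):
  gamma(0) = phi_1 gamma(1) + c_0
  gamma(1) = phi_1 gamma(0) + c_1
Substituting the second into the first: gamma(0) (1 - phi_1^2) = c_0 + phi_1 c_1, so
  gamma(0) = c_0 / (1 - phi_1^2) = 2 / (1 - (0.588)^2) = 2 / 0.654256 = 3.056907.
  gamma(1) = phi_1 gamma(0) = (0.588)(3.056907) = 1.797462.
Therefore gamma(1) = 1.7975 (to 4 decimal places).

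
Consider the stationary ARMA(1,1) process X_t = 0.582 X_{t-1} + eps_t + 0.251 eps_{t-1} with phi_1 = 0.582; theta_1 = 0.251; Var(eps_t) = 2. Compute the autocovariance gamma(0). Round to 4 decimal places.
\gamma(0) = 4.0986

Multiply the model equation by X_{t-k} and take expectations. With theta_0 = psi_0 = 1 and psi_j the MA(infinity) weights, this gives
  gamma(k) - sum_i phi_i gamma(k-i) = c_k,
  c_k = sigma^2 * sum_{j=k..q} theta_j psi_{j-k}   (c_k = 0 for k > q),
using gamma(-m) = gamma(m).
psi-weights needed (psi_j = theta_j + sum_i phi_i psi_{j-i}):
  psi_1 = theta_1 + phi_1 = 0.251 + (0.582) = 0.833
Right-hand sides:
  c_0 = sigma^2 (1 + theta_1 psi_1) = 2 * (1 + (0.251)(0.833)) = 2 * 1.209083 = 2.418166
  c_1 = sigma^2 theta_1 = 2 * (0.251) = 0.502
  c_2 = 0
Equations for k = 0 and k = 1 (AR order 1):
  gamma(0) = phi_1 gamma(1) + c_0
  gamma(1) = phi_1 gamma(0) + c_1
Substituting the second into the first: gamma(0) (1 - phi_1^2) = c_0 + phi_1 c_1, so
  gamma(0) = (c_0 + phi_1 c_1) / (1 - phi_1^2) = (2.418166 + (0.582)(0.502)) / (1 - (0.582)^2) = 2.71033 / 0.661276 = 4.098637.
Therefore gamma(0) = 4.0986 (to 4 decimal places).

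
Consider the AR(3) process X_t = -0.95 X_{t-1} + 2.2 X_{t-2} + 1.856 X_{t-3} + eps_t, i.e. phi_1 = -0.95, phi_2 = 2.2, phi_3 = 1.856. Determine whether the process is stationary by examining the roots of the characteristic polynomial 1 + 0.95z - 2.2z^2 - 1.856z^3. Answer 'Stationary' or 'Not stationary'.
\text{Not stationary}

The AR(p) characteristic polynomial is P(z) = 1 + 0.95z - 2.2z^2 - 1.856z^3.
Stationarity requires all roots to lie outside the unit circle, i.e. |z| > 1 for every root.
Degree 3: look for a simple real root z0 first, then factor out (1 - z/z0) and solve the remaining quadratic.
Testing z0 = -0.625: P(-0.625) = 1 + (0.95)(-0.625) + (-2.2)(-0.625)^2 + (-1.856)(-0.625)^3
  = 1 + (-0.59375) + (-0.859375) + (0.453125) = 0.  So z_0 = -0.625 is a root, |z_0| = 0.625.
Divide out the factor (1 + 1.6 z) = (1 - z/z0) (since 1/z0 = -1.6):
  P(z) = (1 + 1.6 z)(1 + (-0.65) z + (-1.16) z^2)
  [check: z-coef -0.65 - (-1.6) = 0.95; z^2-coef -1.16 - (-1.6)(-0.65) = -2.2; z^3-coef -(-1.6)(-1.16) = -1.856.]
Remaining roots from the quadratic factor 1 + (-0.65) z + (-1.16) z^2:
  Set 1 + (-0.65) z + (-1.16) z^2 = 0, i.e. a z^2 + b z + c = 0 with a = -1.16, b = -0.65, c = 1.
  Discriminant D = b^2 - 4ac = (-0.65)^2 - 4*(-1.16)*1 = 0.4225 - (-4.64) = 5.0625.
  D >= 0, so the roots are real: z = (-b +/- sqrt(D)) / (2a) = (0.65 +/- 2.25) / (-2.32).
    z_1 = (0.65 + 2.25) / (-2.32) = -1.25,   |z_1| = 1.25.
    z_2 = (0.65 - 2.25) / (-2.32) = 0.6897,   |z_2| = 0.6897.
Moduli of all roots: 0.6250, 1.2500, 0.6897.
All moduli strictly greater than 1? No.
Verdict: Not stationary.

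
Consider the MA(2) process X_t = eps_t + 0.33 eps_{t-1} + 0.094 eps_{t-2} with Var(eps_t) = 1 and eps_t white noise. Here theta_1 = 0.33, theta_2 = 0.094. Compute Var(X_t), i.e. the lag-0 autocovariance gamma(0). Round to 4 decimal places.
\gamma(0) = 1.1177

For an MA(q) process X_t = eps_t + sum_i theta_i eps_{t-i} with
Var(eps_t) = sigma^2, the variance is
  gamma(0) = sigma^2 * (1 + sum_i theta_i^2).
  sum_i theta_i^2 = (0.33)^2 + (0.094)^2 = 0.1089 + 0.008836 = 0.117736.
  gamma(0) = 1 * (1 + 0.117736) = 1 * 1.117736 = 1.117736, which rounds to 1.1177.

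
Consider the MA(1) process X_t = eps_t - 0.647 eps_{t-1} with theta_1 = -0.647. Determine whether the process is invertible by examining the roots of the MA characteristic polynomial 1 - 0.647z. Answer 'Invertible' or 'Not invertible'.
\text{Invertible}

The MA(q) characteristic polynomial is P(z) = 1 - 0.647z.
Invertibility requires all roots to lie outside the unit circle, i.e. |z| > 1 for every root.
This is linear in z: 1 + (-0.647) z = 0  =>  z = -1/(-0.647) = 1.545595,  |z| = 1.545595.
Moduli of all roots: 1.5456.
All moduli strictly greater than 1? Yes.
Verdict: Invertible.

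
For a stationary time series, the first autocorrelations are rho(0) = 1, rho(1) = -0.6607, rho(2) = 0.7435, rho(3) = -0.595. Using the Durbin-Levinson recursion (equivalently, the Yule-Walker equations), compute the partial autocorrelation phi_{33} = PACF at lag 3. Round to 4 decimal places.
\phi_{33} = -0.0289

The PACF at lag k is phi_{kk}, the last component of the solution
to the Yule-Walker system G_k phi = r_k where
  (G_k)_{ij} = rho(|i - j|), (r_k)_i = rho(i), i,j = 1..k.
Equivalently, Durbin-Levinson gives phi_{kk} iteratively:
  phi_{11} = rho(1)
  phi_{kk} = [rho(k) - sum_{j=1..k-1} phi_{k-1,j} rho(k-j)]
            / [1 - sum_{j=1..k-1} phi_{k-1,j} rho(j)],
  phi_{k,j} = phi_{k-1,j} - phi_{kk} phi_{k-1,k-j},  j = 1..k-1.
Step k = 1:
  phi_11 = rho(1) = -0.6607.
Step k = 2:
  phi_22 = [rho(2) - phi_11 rho(1)] / [1 - phi_11 rho(1)] = [0.7435 - (-0.6607)(-0.6607)] / [1 - (-0.6607)(-0.6607)]
         = 0.30697551 / 0.56347551 = 0.544789.
  Update: phi_21 = phi_11 - phi_22 phi_11 = -0.6607 - (0.544789)(-0.6607) = -0.300758.
Step k = 3:
  phi_33 = [rho(3) - phi_21 rho(2) - phi_22 rho(1)] / [1 - phi_21 rho(1) - phi_22 rho(2)]
    numerator   = -0.595 - (-0.300758)(0.7435) - (0.544789)(-0.6607) = -0.01144433
    denominator = 1 - (-0.300758)(-0.6607) - (0.544789)(0.7435) = 0.39623849
  phi_33 = -0.01144433 / 0.39623849 = -0.0289.
Therefore phi_{33} = -0.0289.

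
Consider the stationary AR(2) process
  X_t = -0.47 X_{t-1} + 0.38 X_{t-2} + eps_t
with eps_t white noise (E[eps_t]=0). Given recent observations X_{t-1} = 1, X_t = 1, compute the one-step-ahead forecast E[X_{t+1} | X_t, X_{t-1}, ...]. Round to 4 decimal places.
E[X_{t+1} \mid \mathcal F_t] = -0.0900

For an AR(p) model X_t = c + sum_i phi_i X_{t-i} + eps_t, the
one-step-ahead conditional mean is
  E[X_{t+1} | X_t, ...] = c + sum_i phi_i X_{t+1-i}.
Substitute known values:
  E[X_{t+1} | ...] = (-0.47) * (1) + (0.38) * (1)
                   = -0.0900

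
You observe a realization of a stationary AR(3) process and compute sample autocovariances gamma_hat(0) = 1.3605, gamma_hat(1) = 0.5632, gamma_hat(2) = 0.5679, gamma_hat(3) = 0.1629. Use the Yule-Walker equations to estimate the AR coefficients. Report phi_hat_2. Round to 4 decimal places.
\hat\phi_{2} = 0.3450

The Yule-Walker equations for an AR(p) process read, in matrix form,
  Gamma_p phi = r_p,   with   (Gamma_p)_{ij} = gamma(|i - j|),
                       (r_p)_i = gamma(i),   i,j = 1..p.
Substitute the sample gammas (Toeplitz matrix and right-hand side of size 3):
  Gamma_p = [[1.3605, 0.5632, 0.5679], [0.5632, 1.3605, 0.5632], [0.5679, 0.5632, 1.3605]]
  r_p     = [0.5632, 0.5679, 0.1629]
Written out (R1..R3):
  (R1) 1.3605 phi_1 + 0.5632 phi_2 + 0.5679 phi_3 = 0.5632
  (R2) 0.5632 phi_1 + 1.3605 phi_2 + 0.5632 phi_3 = 0.5679
  (R3) 0.5679 phi_1 + 0.5632 phi_2 + 1.3605 phi_3 = 0.1629
Gaussian elimination:
  R2 <- R2 - (0.5632/1.3605) R1 = R2 - (0.413965) R1:  1.127355 phi_2 + 0.328109 phi_3 = 0.334755
  R3 <- R3 - (0.5679/1.3605) R1 = R3 - (0.41742) R1:  0.328109 phi_2 + 1.123447 phi_3 = -0.072191
  R3 <- R3 - (0.328109/1.127355) R2 = R3 - (0.291043) R2:  1.027953 phi_3 = -0.169619
Back-substitution:
  phi_hat_3 = -0.169619 / 1.027953 = -0.165007
  phi_hat_2 = (0.334755 - (0.328109)(-0.165007)) / 1.127355 = 0.344962
  phi_hat_1 = (0.5632 - (0.5632)(0.344962) - (0.5679)(-0.165007)) / 1.3605 = 0.34004
So phi_hat = [0.3400, 0.3450, -0.1650].
Therefore phi_hat_2 = 0.3450.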